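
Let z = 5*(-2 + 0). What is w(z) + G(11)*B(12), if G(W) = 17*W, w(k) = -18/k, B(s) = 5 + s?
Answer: 15904/5 ≈ 3180.8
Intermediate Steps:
z = -10 (z = 5*(-2) = -10)
w(z) + G(11)*B(12) = -18/(-10) + (17*11)*(5 + 12) = -18*(-⅒) + 187*17 = 9/5 + 3179 = 15904/5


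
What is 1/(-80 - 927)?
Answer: -1/1007 ≈ -0.00099305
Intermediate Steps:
1/(-80 - 927) = 1/(-1007) = -1/1007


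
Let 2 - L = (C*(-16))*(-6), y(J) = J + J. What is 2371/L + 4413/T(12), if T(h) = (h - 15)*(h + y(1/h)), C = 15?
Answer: -12864871/104974 ≈ -122.55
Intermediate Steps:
y(J) = 2*J
T(h) = (-15 + h)*(h + 2/h) (T(h) = (h - 15)*(h + 2/h) = (-15 + h)*(h + 2/h))
L = -1438 (L = 2 - 15*(-16)*(-6) = 2 - (-240)*(-6) = 2 - 1*1440 = 2 - 1440 = -1438)
2371/L + 4413/T(12) = 2371/(-1438) + 4413/(2 + 12² - 30/12 - 15*12) = 2371*(-1/1438) + 4413/(2 + 144 - 30*1/12 - 180) = -2371/1438 + 4413/(2 + 144 - 5/2 - 180) = -2371/1438 + 4413/(-73/2) = -2371/1438 + 4413*(-2/73) = -2371/1438 - 8826/73 = -12864871/104974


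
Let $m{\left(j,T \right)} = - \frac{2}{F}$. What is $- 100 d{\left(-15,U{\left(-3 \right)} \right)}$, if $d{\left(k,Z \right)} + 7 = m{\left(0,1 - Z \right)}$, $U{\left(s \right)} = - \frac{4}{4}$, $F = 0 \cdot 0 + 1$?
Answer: $900$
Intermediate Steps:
$F = 1$ ($F = 0 + 1 = 1$)
$U{\left(s \right)} = -1$ ($U{\left(s \right)} = \left(-4\right) \frac{1}{4} = -1$)
$m{\left(j,T \right)} = -2$ ($m{\left(j,T \right)} = - \frac{2}{1} = \left(-2\right) 1 = -2$)
$d{\left(k,Z \right)} = -9$ ($d{\left(k,Z \right)} = -7 - 2 = -9$)
$- 100 d{\left(-15,U{\left(-3 \right)} \right)} = \left(-100\right) \left(-9\right) = 900$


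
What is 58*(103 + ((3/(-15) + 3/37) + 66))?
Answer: 1812094/185 ≈ 9795.1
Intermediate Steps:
58*(103 + ((3/(-15) + 3/37) + 66)) = 58*(103 + ((3*(-1/15) + 3*(1/37)) + 66)) = 58*(103 + ((-⅕ + 3/37) + 66)) = 58*(103 + (-22/185 + 66)) = 58*(103 + 12188/185) = 58*(31243/185) = 1812094/185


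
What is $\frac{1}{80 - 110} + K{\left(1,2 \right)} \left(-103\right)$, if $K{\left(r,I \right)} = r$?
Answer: $- \frac{3091}{30} \approx -103.03$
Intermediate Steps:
$\frac{1}{80 - 110} + K{\left(1,2 \right)} \left(-103\right) = \frac{1}{80 - 110} + 1 \left(-103\right) = \frac{1}{-30} - 103 = - \frac{1}{30} - 103 = - \frac{3091}{30}$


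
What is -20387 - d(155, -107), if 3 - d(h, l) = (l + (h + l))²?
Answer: -16909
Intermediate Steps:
d(h, l) = 3 - (h + 2*l)² (d(h, l) = 3 - (l + (h + l))² = 3 - (h + 2*l)²)
-20387 - d(155, -107) = -20387 - (3 - (155 + 2*(-107))²) = -20387 - (3 - (155 - 214)²) = -20387 - (3 - 1*(-59)²) = -20387 - (3 - 1*3481) = -20387 - (3 - 3481) = -20387 - 1*(-3478) = -20387 + 3478 = -16909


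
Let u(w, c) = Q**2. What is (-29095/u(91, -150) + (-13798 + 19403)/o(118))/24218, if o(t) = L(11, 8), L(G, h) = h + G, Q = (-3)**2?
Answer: -2600/980829 ≈ -0.0026508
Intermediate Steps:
Q = 9
u(w, c) = 81 (u(w, c) = 9**2 = 81)
L(G, h) = G + h
o(t) = 19 (o(t) = 11 + 8 = 19)
(-29095/u(91, -150) + (-13798 + 19403)/o(118))/24218 = (-29095/81 + (-13798 + 19403)/19)/24218 = (-29095*1/81 + 5605*(1/19))*(1/24218) = (-29095/81 + 295)*(1/24218) = -5200/81*1/24218 = -2600/980829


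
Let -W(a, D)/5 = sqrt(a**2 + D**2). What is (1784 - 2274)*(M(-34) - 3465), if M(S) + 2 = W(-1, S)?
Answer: 1698830 + 2450*sqrt(1157) ≈ 1.7822e+6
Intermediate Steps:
W(a, D) = -5*sqrt(D**2 + a**2) (W(a, D) = -5*sqrt(a**2 + D**2) = -5*sqrt(D**2 + a**2))
M(S) = -2 - 5*sqrt(1 + S**2) (M(S) = -2 - 5*sqrt(S**2 + (-1)**2) = -2 - 5*sqrt(S**2 + 1) = -2 - 5*sqrt(1 + S**2))
(1784 - 2274)*(M(-34) - 3465) = (1784 - 2274)*((-2 - 5*sqrt(1 + (-34)**2)) - 3465) = -490*((-2 - 5*sqrt(1 + 1156)) - 3465) = -490*((-2 - 5*sqrt(1157)) - 3465) = -490*(-3467 - 5*sqrt(1157)) = 1698830 + 2450*sqrt(1157)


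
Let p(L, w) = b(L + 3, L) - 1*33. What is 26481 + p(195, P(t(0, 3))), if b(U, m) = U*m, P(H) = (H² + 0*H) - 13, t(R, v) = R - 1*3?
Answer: 65058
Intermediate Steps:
t(R, v) = -3 + R (t(R, v) = R - 3 = -3 + R)
P(H) = -13 + H² (P(H) = (H² + 0) - 13 = H² - 13 = -13 + H²)
p(L, w) = -33 + L*(3 + L) (p(L, w) = (L + 3)*L - 1*33 = (3 + L)*L - 33 = L*(3 + L) - 33 = -33 + L*(3 + L))
26481 + p(195, P(t(0, 3))) = 26481 + (-33 + 195*(3 + 195)) = 26481 + (-33 + 195*198) = 26481 + (-33 + 38610) = 26481 + 38577 = 65058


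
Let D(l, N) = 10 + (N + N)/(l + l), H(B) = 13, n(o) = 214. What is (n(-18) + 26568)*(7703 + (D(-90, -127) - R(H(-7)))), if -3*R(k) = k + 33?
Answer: 9315810707/45 ≈ 2.0702e+8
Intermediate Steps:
R(k) = -11 - k/3 (R(k) = -(k + 33)/3 = -(33 + k)/3 = -11 - k/3)
D(l, N) = 10 + N/l (D(l, N) = 10 + (2*N)/((2*l)) = 10 + (2*N)*(1/(2*l)) = 10 + N/l)
(n(-18) + 26568)*(7703 + (D(-90, -127) - R(H(-7)))) = (214 + 26568)*(7703 + ((10 - 127/(-90)) - (-11 - 1/3*13))) = 26782*(7703 + ((10 - 127*(-1/90)) - (-11 - 13/3))) = 26782*(7703 + ((10 + 127/90) - 1*(-46/3))) = 26782*(7703 + (1027/90 + 46/3)) = 26782*(7703 + 2407/90) = 26782*(695677/90) = 9315810707/45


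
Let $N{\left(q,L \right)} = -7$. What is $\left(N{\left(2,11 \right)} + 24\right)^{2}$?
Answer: $289$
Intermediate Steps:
$\left(N{\left(2,11 \right)} + 24\right)^{2} = \left(-7 + 24\right)^{2} = 17^{2} = 289$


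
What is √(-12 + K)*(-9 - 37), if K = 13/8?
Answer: -23*I*√166/2 ≈ -148.17*I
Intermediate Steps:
K = 13/8 (K = 13*(⅛) = 13/8 ≈ 1.6250)
√(-12 + K)*(-9 - 37) = √(-12 + 13/8)*(-9 - 37) = √(-83/8)*(-46) = (I*√166/4)*(-46) = -23*I*√166/2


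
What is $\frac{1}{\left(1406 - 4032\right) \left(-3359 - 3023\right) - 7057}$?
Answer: $\frac{1}{16752075} \approx 5.9694 \cdot 10^{-8}$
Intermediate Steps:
$\frac{1}{\left(1406 - 4032\right) \left(-3359 - 3023\right) - 7057} = \frac{1}{\left(-2626\right) \left(-6382\right) - 7057} = \frac{1}{16759132 - 7057} = \frac{1}{16752075}$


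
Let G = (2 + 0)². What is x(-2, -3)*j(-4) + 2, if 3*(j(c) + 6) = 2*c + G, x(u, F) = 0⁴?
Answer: 2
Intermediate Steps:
x(u, F) = 0
G = 4 (G = 2² = 4)
j(c) = -14/3 + 2*c/3 (j(c) = -6 + (2*c + 4)/3 = -6 + (4 + 2*c)/3 = -6 + (4/3 + 2*c/3) = -14/3 + 2*c/3)
x(-2, -3)*j(-4) + 2 = 0*(-14/3 + (⅔)*(-4)) + 2 = 0*(-14/3 - 8/3) + 2 = 0*(-22/3) + 2 = 0 + 2 = 2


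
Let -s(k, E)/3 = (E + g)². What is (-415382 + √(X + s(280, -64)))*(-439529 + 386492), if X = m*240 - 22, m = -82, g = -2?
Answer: 22030615134 - 53037*I*√32770 ≈ 2.2031e+10 - 9.601e+6*I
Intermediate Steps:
s(k, E) = -3*(-2 + E)² (s(k, E) = -3*(E - 2)² = -3*(-2 + E)²)
X = -19702 (X = -82*240 - 22 = -19680 - 22 = -19702)
(-415382 + √(X + s(280, -64)))*(-439529 + 386492) = (-415382 + √(-19702 - 3*(-2 - 64)²))*(-439529 + 386492) = (-415382 + √(-19702 - 3*(-66)²))*(-53037) = (-415382 + √(-19702 - 3*4356))*(-53037) = (-415382 + √(-19702 - 13068))*(-53037) = (-415382 + √(-32770))*(-53037) = (-415382 + I*√32770)*(-53037) = 22030615134 - 53037*I*√32770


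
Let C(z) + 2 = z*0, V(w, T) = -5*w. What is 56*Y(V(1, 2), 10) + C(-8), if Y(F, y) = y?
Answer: 558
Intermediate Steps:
C(z) = -2 (C(z) = -2 + z*0 = -2 + 0 = -2)
56*Y(V(1, 2), 10) + C(-8) = 56*10 - 2 = 560 - 2 = 558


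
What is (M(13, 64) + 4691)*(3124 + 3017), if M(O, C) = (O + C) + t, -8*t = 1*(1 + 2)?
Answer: 234223881/8 ≈ 2.9278e+7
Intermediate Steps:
t = -3/8 (t = -(1 + 2)/8 = -3/8 ≈ -0.37500)
M(O, C) = -3/8 + C + O (M(O, C) = (O + C) - 3/8 = (C + O) - 3/8 = -3/8 + C + O)
(M(13, 64) + 4691)*(3124 + 3017) = ((-3/8 + 64 + 13) + 4691)*(3124 + 3017) = (613/8 + 4691)*6141 = (38141/8)*6141 = 234223881/8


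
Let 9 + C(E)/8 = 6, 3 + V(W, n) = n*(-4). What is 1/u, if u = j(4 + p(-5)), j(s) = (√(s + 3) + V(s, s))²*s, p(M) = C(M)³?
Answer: I/(27640*(-1527766456*I + 55277*√13817)) ≈ -2.3681e-14 + 1.0071e-16*I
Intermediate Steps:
V(W, n) = -3 - 4*n (V(W, n) = -3 + n*(-4) = -3 - 4*n)
C(E) = -24 (C(E) = -72 + 8*6 = -72 + 48 = -24)
p(M) = -13824 (p(M) = (-24)³ = -13824)
j(s) = s*(-3 + √(3 + s) - 4*s)² (j(s) = (√(s + 3) + (-3 - 4*s))²*s = (√(3 + s) + (-3 - 4*s))²*s = (-3 + √(3 + s) - 4*s)²*s = s*(-3 + √(3 + s) - 4*s)²)
u = -13820*(-55277 - I*√13817)² (u = (4 - 13824)*(3 - √(3 + (4 - 13824)) + 4*(4 - 13824))² = -13820*(3 - √(3 - 13820) + 4*(-13820))² = -13820*(3 - √(-13817) - 55280)² = -13820*(3 - I*√13817 - 55280)² = -13820*(-55277 - I*√13817)² ≈ -4.2227e+13 - 1.7959e+11*I)
1/u = 1/(-42227464843840 - 1527856280*I*√13817)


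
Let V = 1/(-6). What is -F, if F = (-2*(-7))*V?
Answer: 7/3 ≈ 2.3333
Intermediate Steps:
V = -⅙ ≈ -0.16667
F = -7/3 (F = -2*(-7)*(-⅙) = 14*(-⅙) = -7/3 ≈ -2.3333)
-F = -1*(-7/3) = 7/3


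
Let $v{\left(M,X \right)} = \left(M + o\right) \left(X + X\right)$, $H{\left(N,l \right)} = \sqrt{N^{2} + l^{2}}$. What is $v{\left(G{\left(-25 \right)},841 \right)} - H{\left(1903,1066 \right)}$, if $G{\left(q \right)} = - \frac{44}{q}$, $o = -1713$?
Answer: $- \frac{71957642}{25} - \sqrt{4757765} \approx -2.8805 \cdot 10^{6}$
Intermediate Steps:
$v{\left(M,X \right)} = 2 X \left(-1713 + M\right)$ ($v{\left(M,X \right)} = \left(M - 1713\right) \left(X + X\right) = \left(-1713 + M\right) 2 X = 2 X \left(-1713 + M\right)$)
$v{\left(G{\left(-25 \right)},841 \right)} - H{\left(1903,1066 \right)} = 2 \cdot 841 \left(-1713 - \frac{44}{-25}\right) - \sqrt{1903^{2} + 1066^{2}} = 2 \cdot 841 \left(-1713 - - \frac{44}{25}\right) - \sqrt{3621409 + 1136356} = 2 \cdot 841 \left(-1713 + \frac{44}{25}\right) - \sqrt{4757765} = 2 \cdot 841 \left(- \frac{42781}{25}\right) - \sqrt{4757765} = - \frac{71957642}{25} - \sqrt{4757765}$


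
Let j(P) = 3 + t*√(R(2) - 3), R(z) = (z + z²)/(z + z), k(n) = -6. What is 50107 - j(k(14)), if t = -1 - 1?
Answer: 50104 + I*√6 ≈ 50104.0 + 2.4495*I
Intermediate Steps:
R(z) = (z + z²)/(2*z) (R(z) = (z + z²)/((2*z)) = (z + z²)*(1/(2*z)) = (z + z²)/(2*z))
t = -2
j(P) = 3 - I*√6 (j(P) = 3 - 2*√((½ + (½)*2) - 3) = 3 - 2*√((½ + 1) - 3) = 3 - 2*√(3/2 - 3) = 3 - I*√6)
50107 - j(k(14)) = 50107 - (3 - I*√6) = 50107 + (-3 + I*√6) = 50104 + I*√6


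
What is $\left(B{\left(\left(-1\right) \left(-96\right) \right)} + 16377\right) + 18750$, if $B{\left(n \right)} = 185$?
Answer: $35312$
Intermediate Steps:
$\left(B{\left(\left(-1\right) \left(-96\right) \right)} + 16377\right) + 18750 = \left(185 + 16377\right) + 18750 = 16562 + 18750 = 35312$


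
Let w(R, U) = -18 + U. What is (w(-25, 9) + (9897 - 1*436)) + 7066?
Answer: 16518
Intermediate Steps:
(w(-25, 9) + (9897 - 1*436)) + 7066 = ((-18 + 9) + (9897 - 1*436)) + 7066 = (-9 + (9897 - 436)) + 7066 = (-9 + 9461) + 7066 = 9452 + 7066 = 16518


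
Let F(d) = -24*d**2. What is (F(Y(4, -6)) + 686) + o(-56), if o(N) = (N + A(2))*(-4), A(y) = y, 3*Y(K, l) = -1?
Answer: 2698/3 ≈ 899.33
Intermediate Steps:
Y(K, l) = -1/3 (Y(K, l) = (1/3)*(-1) = -1/3)
o(N) = -8 - 4*N (o(N) = (N + 2)*(-4) = (2 + N)*(-4) = -8 - 4*N)
(F(Y(4, -6)) + 686) + o(-56) = (-24*(-1/3)**2 + 686) + (-8 - 4*(-56)) = (-24*1/9 + 686) + (-8 + 224) = (-8/3 + 686) + 216 = 2050/3 + 216 = 2698/3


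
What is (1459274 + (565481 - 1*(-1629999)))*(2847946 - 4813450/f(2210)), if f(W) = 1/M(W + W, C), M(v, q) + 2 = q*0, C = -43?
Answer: 45592493317884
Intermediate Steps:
M(v, q) = -2 (M(v, q) = -2 + q*0 = -2 + 0 = -2)
f(W) = -½ (f(W) = 1/(-2) = -½)
(1459274 + (565481 - 1*(-1629999)))*(2847946 - 4813450/f(2210)) = (1459274 + (565481 - 1*(-1629999)))*(2847946 - 4813450/(-½)) = (1459274 + (565481 + 1629999))*(2847946 - 4813450*(-2)) = (1459274 + 2195480)*(2847946 + 9626900) = 3654754*12474846 = 45592493317884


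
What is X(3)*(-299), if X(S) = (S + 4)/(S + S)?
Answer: -2093/6 ≈ -348.83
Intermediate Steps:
X(S) = (4 + S)/(2*S) (X(S) = (4 + S)/((2*S)) = (4 + S)*(1/(2*S)) = (4 + S)/(2*S))
X(3)*(-299) = ((1/2)*(4 + 3)/3)*(-299) = ((1/2)*(1/3)*7)*(-299) = (7/6)*(-299) = -2093/6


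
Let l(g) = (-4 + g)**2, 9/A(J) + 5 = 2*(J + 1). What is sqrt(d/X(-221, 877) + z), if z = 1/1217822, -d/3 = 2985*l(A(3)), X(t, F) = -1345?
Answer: sqrt(714521909354871578)/327594118 ≈ 2.5803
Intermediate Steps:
A(J) = 9/(-3 + 2*J) (A(J) = 9/(-5 + 2*(J + 1)) = 9/(-5 + 2*(1 + J)) = 9/(-5 + (2 + 2*J)) = 9/(-3 + 2*J))
d = -8955 (d = -8955*(-4 + 9/(-3 + 2*3))**2 = -8955*(-4 + 9/(-3 + 6))**2 = -8955*(-4 + 9/3)**2 = -8955*(-4 + 9*(1/3))**2 = -8955*(-4 + 3)**2 = -8955*(-1)**2 = -8955 ≈ -8955.0)
z = 1/1217822 ≈ 8.2114e-7
sqrt(d/X(-221, 877) + z) = sqrt(-8955/(-1345) + 1/1217822) = sqrt(-8955*(-1/1345) + 1/1217822) = sqrt(1791/269 + 1/1217822) = sqrt(2181119471/327594118) = sqrt(714521909354871578)/327594118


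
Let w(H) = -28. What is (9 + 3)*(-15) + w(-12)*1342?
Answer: -37756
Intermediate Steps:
(9 + 3)*(-15) + w(-12)*1342 = (9 + 3)*(-15) - 28*1342 = 12*(-15) - 37576 = -180 - 37576 = -37756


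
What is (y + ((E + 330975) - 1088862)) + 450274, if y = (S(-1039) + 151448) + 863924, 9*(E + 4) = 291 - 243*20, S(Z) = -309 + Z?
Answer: 2117698/3 ≈ 7.0590e+5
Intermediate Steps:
E = -1535/3 (E = -4 + (291 - 243*20)/9 = -4 + (291 - 4860)/9 = -4 + (⅑)*(-4569) = -4 - 1523/3 = -1535/3 ≈ -511.67)
y = 1014024 (y = ((-309 - 1039) + 151448) + 863924 = (-1348 + 151448) + 863924 = 150100 + 863924 = 1014024)
(y + ((E + 330975) - 1088862)) + 450274 = (1014024 + ((-1535/3 + 330975) - 1088862)) + 450274 = (1014024 + (991390/3 - 1088862)) + 450274 = (1014024 - 2275196/3) + 450274 = 766876/3 + 450274 = 2117698/3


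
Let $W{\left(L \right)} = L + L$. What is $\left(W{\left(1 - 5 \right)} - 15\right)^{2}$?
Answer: $529$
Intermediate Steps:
$W{\left(L \right)} = 2 L$
$\left(W{\left(1 - 5 \right)} - 15\right)^{2} = \left(2 \left(1 - 5\right) - 15\right)^{2} = \left(2 \left(-4\right) - 15\right)^{2} = \left(-8 - 15\right)^{2} = \left(-23\right)^{2} = 529$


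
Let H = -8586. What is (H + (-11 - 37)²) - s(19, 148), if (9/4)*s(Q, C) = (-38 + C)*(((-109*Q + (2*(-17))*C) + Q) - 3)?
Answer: 3061742/9 ≈ 3.4019e+5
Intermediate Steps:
s(Q, C) = 4*(-38 + C)*(-3 - 108*Q - 34*C)/9 (s(Q, C) = 4*((-38 + C)*(((-109*Q + (2*(-17))*C) + Q) - 3))/9 = 4*((-38 + C)*(((-109*Q - 34*C) + Q) - 3))/9 = 4*((-38 + C)*((-108*Q - 34*C) - 3))/9 = 4*((-38 + C)*(-3 - 108*Q - 34*C))/9 = 4*(-38 + C)*(-3 - 108*Q - 34*C)/9)
(H + (-11 - 37)²) - s(19, 148) = (-8586 + (-11 - 37)²) - (152/3 + 1824*19 - 136/9*148² + (5156/9)*148 - 48*148*19) = (-8586 + (-48)²) - (152/3 + 34656 - 136/9*21904 + 763088/9 - 134976) = (-8586 + 2304) - (152/3 + 34656 - 2978944/9 + 763088/9 - 134976) = -6282 - 1*(-3118280/9) = -6282 + 3118280/9 = 3061742/9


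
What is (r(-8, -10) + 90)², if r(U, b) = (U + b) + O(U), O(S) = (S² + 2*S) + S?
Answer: 12544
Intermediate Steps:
O(S) = S² + 3*S
r(U, b) = U + b + U*(3 + U) (r(U, b) = (U + b) + U*(3 + U) = U + b + U*(3 + U))
(r(-8, -10) + 90)² = ((-8 - 10 - 8*(3 - 8)) + 90)² = ((-8 - 10 - 8*(-5)) + 90)² = ((-8 - 10 + 40) + 90)² = (22 + 90)² = 112² = 12544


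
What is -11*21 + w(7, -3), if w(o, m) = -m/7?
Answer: -1614/7 ≈ -230.57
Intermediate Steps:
w(o, m) = -m/7 (w(o, m) = -m*(⅐) = -m/7)
-11*21 + w(7, -3) = -11*21 - ⅐*(-3) = -231 + 3/7 = -1614/7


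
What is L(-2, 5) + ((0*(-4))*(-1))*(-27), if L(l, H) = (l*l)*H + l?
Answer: 18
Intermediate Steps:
L(l, H) = l + H*l**2 (L(l, H) = l**2*H + l = H*l**2 + l = l + H*l**2)
L(-2, 5) + ((0*(-4))*(-1))*(-27) = -2*(1 + 5*(-2)) + ((0*(-4))*(-1))*(-27) = -2*(1 - 10) + (0*(-1))*(-27) = -2*(-9) + 0*(-27) = 18 + 0 = 18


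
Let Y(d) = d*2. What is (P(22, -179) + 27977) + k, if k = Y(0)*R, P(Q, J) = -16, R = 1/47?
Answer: 27961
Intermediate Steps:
R = 1/47 ≈ 0.021277
Y(d) = 2*d
k = 0 (k = (2*0)*(1/47) = 0*(1/47) = 0)
(P(22, -179) + 27977) + k = (-16 + 27977) + 0 = 27961 + 0 = 27961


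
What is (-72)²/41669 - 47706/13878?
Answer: -319319627/96380397 ≈ -3.3131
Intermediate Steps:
(-72)²/41669 - 47706/13878 = 5184*(1/41669) - 47706*1/13878 = 5184/41669 - 7951/2313 = -319319627/96380397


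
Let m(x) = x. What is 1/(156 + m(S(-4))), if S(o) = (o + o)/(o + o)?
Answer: 1/157 ≈ 0.0063694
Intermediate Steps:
S(o) = 1 (S(o) = (2*o)/((2*o)) = (2*o)*(1/(2*o)) = 1)
1/(156 + m(S(-4))) = 1/(156 + 1) = 1/157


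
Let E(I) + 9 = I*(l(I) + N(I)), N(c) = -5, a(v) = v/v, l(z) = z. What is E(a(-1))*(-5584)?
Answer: 72592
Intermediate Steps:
a(v) = 1
E(I) = -9 + I*(-5 + I) (E(I) = -9 + I*(I - 5) = -9 + I*(-5 + I))
E(a(-1))*(-5584) = (-9 + 1**2 - 5*1)*(-5584) = (-9 + 1 - 5)*(-5584) = -13*(-5584) = 72592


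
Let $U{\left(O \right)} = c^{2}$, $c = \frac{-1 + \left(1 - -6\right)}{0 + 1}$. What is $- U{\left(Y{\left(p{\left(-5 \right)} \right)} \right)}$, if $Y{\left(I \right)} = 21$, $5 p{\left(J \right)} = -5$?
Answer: $-36$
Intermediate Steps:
$p{\left(J \right)} = -1$ ($p{\left(J \right)} = \frac{1}{5} \left(-5\right) = -1$)
$c = 6$ ($c = \frac{-1 + \left(1 + 6\right)}{1} = \left(-1 + 7\right) 1 = 6 \cdot 1 = 6$)
$U{\left(O \right)} = 36$ ($U{\left(O \right)} = 6^{2} = 36$)
$- U{\left(Y{\left(p{\left(-5 \right)} \right)} \right)} = \left(-1\right) 36 = -36$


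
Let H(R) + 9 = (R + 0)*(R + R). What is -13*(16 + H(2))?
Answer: -195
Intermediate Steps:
H(R) = -9 + 2*R**2 (H(R) = -9 + (R + 0)*(R + R) = -9 + R*(2*R) = -9 + 2*R**2)
-13*(16 + H(2)) = -13*(16 + (-9 + 2*2**2)) = -13*(16 + (-9 + 2*4)) = -13*(16 + (-9 + 8)) = -13*(16 - 1) = -13*15 = -195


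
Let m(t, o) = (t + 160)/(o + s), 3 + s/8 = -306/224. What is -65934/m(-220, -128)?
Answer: -25065909/140 ≈ -1.7904e+5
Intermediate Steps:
s = -489/14 (s = -24 + 8*(-306/224) = -24 + 8*(-306*1/224) = -24 + 8*(-153/112) = -24 - 153/14 = -489/14 ≈ -34.929)
m(t, o) = (160 + t)/(-489/14 + o) (m(t, o) = (t + 160)/(o - 489/14) = (160 + t)/(-489/14 + o))
-65934/m(-220, -128) = -65934*(-489 + 14*(-128))/(14*(160 - 220)) = -65934/(14*(-60)/(-489 - 1792)) = -65934/(14*(-60)/(-2281)) = -65934/(14*(-1/2281)*(-60)) = -65934/840/2281 = -65934*2281/840 = -25065909/140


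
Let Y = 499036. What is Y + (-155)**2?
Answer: 523061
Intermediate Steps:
Y + (-155)**2 = 499036 + (-155)**2 = 499036 + 24025 = 523061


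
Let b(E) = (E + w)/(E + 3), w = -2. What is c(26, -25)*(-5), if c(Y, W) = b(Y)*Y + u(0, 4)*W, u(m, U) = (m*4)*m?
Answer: -3120/29 ≈ -107.59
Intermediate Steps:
u(m, U) = 4*m² (u(m, U) = (4*m)*m = 4*m²)
b(E) = (-2 + E)/(3 + E) (b(E) = (E - 2)/(E + 3) = (-2 + E)/(3 + E))
c(Y, W) = Y*(-2 + Y)/(3 + Y) (c(Y, W) = ((-2 + Y)/(3 + Y))*Y + (4*0²)*W = Y*(-2 + Y)/(3 + Y) + (4*0)*W = Y*(-2 + Y)/(3 + Y) + 0*W = Y*(-2 + Y)/(3 + Y) + 0 = Y*(-2 + Y)/(3 + Y))
c(26, -25)*(-5) = (26*(-2 + 26)/(3 + 26))*(-5) = (26*24/29)*(-5) = (26*(1/29)*24)*(-5) = (624/29)*(-5) = -3120/29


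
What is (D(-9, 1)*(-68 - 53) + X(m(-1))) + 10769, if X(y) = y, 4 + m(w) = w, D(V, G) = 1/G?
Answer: 10643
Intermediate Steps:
m(w) = -4 + w
(D(-9, 1)*(-68 - 53) + X(m(-1))) + 10769 = ((-68 - 53)/1 + (-4 - 1)) + 10769 = (1*(-121) - 5) + 10769 = (-121 - 5) + 10769 = -126 + 10769 = 10643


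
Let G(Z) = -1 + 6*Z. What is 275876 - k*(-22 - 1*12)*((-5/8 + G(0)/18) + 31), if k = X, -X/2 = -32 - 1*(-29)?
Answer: 1692367/6 ≈ 2.8206e+5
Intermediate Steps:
X = 6 (X = -2*(-32 - 1*(-29)) = -2*(-32 + 29) = -2*(-3) = 6)
k = 6
275876 - k*(-22 - 1*12)*((-5/8 + G(0)/18) + 31) = 275876 - 6*(-22 - 1*12)*((-5/8 + (-1 + 6*0)/18) + 31) = 275876 - 6*(-22 - 12)*((-5*1/8 + (-1 + 0)*(1/18)) + 31) = 275876 - 6*(-34)*((-5/8 - 1*1/18) + 31) = 275876 - (-204)*((-5/8 - 1/18) + 31) = 275876 - (-204)*(-49/72 + 31) = 275876 - (-204)*2183/72 = 275876 - 1*(-37111/6) = 275876 + 37111/6 = 1692367/6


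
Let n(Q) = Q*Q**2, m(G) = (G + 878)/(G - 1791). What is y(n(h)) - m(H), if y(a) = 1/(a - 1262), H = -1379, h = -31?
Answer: -15560723/98438010 ≈ -0.15808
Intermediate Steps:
m(G) = (878 + G)/(-1791 + G)
n(Q) = Q**3
y(a) = 1/(-1262 + a)
y(n(h)) - m(H) = 1/(-1262 + (-31)**3) - (878 - 1379)/(-1791 - 1379) = 1/(-1262 - 29791) - (-501)/(-3170) = 1/(-31053) - (-1)*(-501)/3170 = -1/31053 - 1*501/3170 = -1/31053 - 501/3170 = -15560723/98438010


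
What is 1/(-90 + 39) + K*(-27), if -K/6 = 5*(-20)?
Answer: -826201/51 ≈ -16200.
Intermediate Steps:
K = 600 (K = -30*(-20) = -6*(-100) = 600)
1/(-90 + 39) + K*(-27) = 1/(-90 + 39) + 600*(-27) = 1/(-51) - 16200 = -1/51 - 16200 = -826201/51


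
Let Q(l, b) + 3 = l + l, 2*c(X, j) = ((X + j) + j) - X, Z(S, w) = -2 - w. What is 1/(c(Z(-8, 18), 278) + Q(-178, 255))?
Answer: -1/81 ≈ -0.012346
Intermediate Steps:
c(X, j) = j (c(X, j) = (((X + j) + j) - X)/2 = ((X + 2*j) - X)/2 = (2*j)/2 = j)
Q(l, b) = -3 + 2*l (Q(l, b) = -3 + (l + l) = -3 + 2*l)
1/(c(Z(-8, 18), 278) + Q(-178, 255)) = 1/(278 + (-3 + 2*(-178))) = 1/(278 + (-3 - 356)) = 1/(278 - 359) = 1/(-81) = -1/81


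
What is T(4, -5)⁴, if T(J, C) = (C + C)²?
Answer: 100000000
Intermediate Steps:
T(J, C) = 4*C² (T(J, C) = (2*C)² = 4*C²)
T(4, -5)⁴ = (4*(-5)²)⁴ = (4*25)⁴ = 100⁴ = 100000000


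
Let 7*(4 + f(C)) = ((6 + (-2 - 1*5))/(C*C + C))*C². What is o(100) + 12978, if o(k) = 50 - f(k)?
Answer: 9213724/707 ≈ 13032.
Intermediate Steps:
f(C) = -4 - C²/(7*(C + C²)) (f(C) = -4 + (((6 + (-2 - 1*5))/(C*C + C))*C²)/7 = -4 + (((6 + (-2 - 5))/(C² + C))*C²)/7 = -4 + (((6 - 7)/(C + C²))*C²)/7 = -4 + ((-1/(C + C²))*C²)/7 = -4 + (-C²/(C + C²))/7 = -4 - C²/(7*(C + C²)))
o(k) = 50 - (-28 - 29*k)/(7*(1 + k))
o(100) + 12978 = (378 + 379*100)/(7*(1 + 100)) + 12978 = (⅐)*(378 + 37900)/101 + 12978 = (⅐)*(1/101)*38278 + 12978 = 38278/707 + 12978 = 9213724/707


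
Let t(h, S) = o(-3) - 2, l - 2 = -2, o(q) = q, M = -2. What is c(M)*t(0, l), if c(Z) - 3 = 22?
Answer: -125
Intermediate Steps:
l = 0 (l = 2 - 2 = 0)
c(Z) = 25 (c(Z) = 3 + 22 = 25)
t(h, S) = -5 (t(h, S) = -3 - 2 = -5)
c(M)*t(0, l) = 25*(-5) = -125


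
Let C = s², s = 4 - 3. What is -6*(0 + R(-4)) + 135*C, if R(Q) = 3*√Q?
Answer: 135 - 36*I ≈ 135.0 - 36.0*I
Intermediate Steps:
s = 1
C = 1 (C = 1² = 1)
-6*(0 + R(-4)) + 135*C = -6*(0 + 3*√(-4)) + 135*1 = -6*(0 + 3*(2*I)) + 135 = -6*(0 + 6*I) + 135 = -36*I + 135 = 135 - 36*I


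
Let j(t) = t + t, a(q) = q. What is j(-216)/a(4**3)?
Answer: -27/4 ≈ -6.7500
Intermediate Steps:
j(t) = 2*t
j(-216)/a(4**3) = (2*(-216))/(4**3) = -432/64 = -432*1/64 = -27/4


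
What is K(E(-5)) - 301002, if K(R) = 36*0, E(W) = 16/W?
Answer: -301002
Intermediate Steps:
K(R) = 0
K(E(-5)) - 301002 = 0 - 301002 = -301002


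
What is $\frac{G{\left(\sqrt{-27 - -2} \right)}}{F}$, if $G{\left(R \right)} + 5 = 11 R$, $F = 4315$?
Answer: $- \frac{1}{863} + \frac{11 i}{863} \approx -0.0011587 + 0.012746 i$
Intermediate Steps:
$G{\left(R \right)} = -5 + 11 R$
$\frac{G{\left(\sqrt{-27 - -2} \right)}}{F} = \frac{-5 + 11 \sqrt{-27 - -2}}{4315} = \left(-5 + 11 \sqrt{-27 + 2}\right) \frac{1}{4315} = \left(-5 + 11 \sqrt{-25}\right) \frac{1}{4315} = \left(-5 + 11 \cdot 5 i\right) \frac{1}{4315} = \left(-5 + 55 i\right) \frac{1}{4315} = - \frac{1}{863} + \frac{11 i}{863}$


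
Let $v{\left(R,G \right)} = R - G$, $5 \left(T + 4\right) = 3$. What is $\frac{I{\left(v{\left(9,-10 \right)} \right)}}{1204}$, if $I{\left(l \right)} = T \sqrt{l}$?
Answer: $- \frac{17 \sqrt{19}}{6020} \approx -0.012309$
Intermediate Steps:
$T = - \frac{17}{5}$ ($T = -4 + \frac{1}{5} \cdot 3 = -4 + \frac{3}{5} = - \frac{17}{5} \approx -3.4$)
$I{\left(l \right)} = - \frac{17 \sqrt{l}}{5}$
$\frac{I{\left(v{\left(9,-10 \right)} \right)}}{1204} = \frac{\left(- \frac{17}{5}\right) \sqrt{9 - -10}}{1204} = - \frac{17 \sqrt{9 + 10}}{5} \cdot \frac{1}{1204} = - \frac{17 \sqrt{19}}{5} \cdot \frac{1}{1204} = - \frac{17 \sqrt{19}}{6020}$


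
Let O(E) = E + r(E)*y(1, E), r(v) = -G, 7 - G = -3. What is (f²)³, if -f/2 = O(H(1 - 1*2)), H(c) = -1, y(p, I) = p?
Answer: 113379904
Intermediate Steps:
G = 10 (G = 7 - 1*(-3) = 7 + 3 = 10)
r(v) = -10 (r(v) = -1*10 = -10)
O(E) = -10 + E (O(E) = E - 10*1 = E - 10 = -10 + E)
f = 22 (f = -2*(-10 - 1) = -2*(-11) = 22)
(f²)³ = (22²)³ = 484³ = 113379904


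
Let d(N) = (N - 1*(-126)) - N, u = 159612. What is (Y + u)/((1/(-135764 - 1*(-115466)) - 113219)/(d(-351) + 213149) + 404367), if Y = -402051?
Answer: -1049531995462050/1750525069214387 ≈ -0.59955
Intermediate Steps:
d(N) = 126 (d(N) = (N + 126) - N = (126 + N) - N = 126)
(Y + u)/((1/(-135764 - 1*(-115466)) - 113219)/(d(-351) + 213149) + 404367) = (-402051 + 159612)/((1/(-135764 - 1*(-115466)) - 113219)/(126 + 213149) + 404367) = -242439/((1/(-135764 + 115466) - 113219)/213275 + 404367) = -242439/((1/(-20298) - 113219)*(1/213275) + 404367) = -242439/((-1/20298 - 113219)*(1/213275) + 404367) = -242439/(-2298119263/20298*1/213275 + 404367) = -242439/(-2298119263/4329055950 + 404367) = -242439/1750525069214387/4329055950 = -242439*4329055950/1750525069214387 = -1049531995462050/1750525069214387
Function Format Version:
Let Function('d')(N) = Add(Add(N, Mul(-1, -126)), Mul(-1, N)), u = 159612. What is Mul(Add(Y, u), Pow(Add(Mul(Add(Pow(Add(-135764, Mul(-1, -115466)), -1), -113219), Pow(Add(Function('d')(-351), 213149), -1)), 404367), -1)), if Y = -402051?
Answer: Rational(-1049531995462050, 1750525069214387) ≈ -0.59955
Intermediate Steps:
Function('d')(N) = 126 (Function('d')(N) = Add(Add(N, 126), Mul(-1, N)) = Add(Add(126, N), Mul(-1, N)) = 126)
Mul(Add(Y, u), Pow(Add(Mul(Add(Pow(Add(-135764, Mul(-1, -115466)), -1), -113219), Pow(Add(Function('d')(-351), 213149), -1)), 404367), -1)) = Mul(Add(-402051, 159612), Pow(Add(Mul(Add(Pow(Add(-135764, Mul(-1, -115466)), -1), -113219), Pow(Add(126, 213149), -1)), 404367), -1)) = Mul(-242439, Pow(Add(Mul(Add(Pow(Add(-135764, 115466), -1), -113219), Pow(213275, -1)), 404367), -1)) = Mul(-242439, Pow(Add(Mul(Add(Pow(-20298, -1), -113219), Rational(1, 213275)), 404367), -1)) = Mul(-242439, Pow(Add(Mul(Add(Rational(-1, 20298), -113219), Rational(1, 213275)), 404367), -1)) = Mul(-242439, Pow(Add(Mul(Rational(-2298119263, 20298), Rational(1, 213275)), 404367), -1)) = Mul(-242439, Pow(Add(Rational(-2298119263, 4329055950), 404367), -1)) = Mul(-242439, Pow(Rational(1750525069214387, 4329055950), -1)) = Mul(-242439, Rational(4329055950, 1750525069214387)) = Rational(-1049531995462050, 1750525069214387)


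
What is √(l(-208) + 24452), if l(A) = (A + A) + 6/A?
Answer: 81*√9906/52 ≈ 155.04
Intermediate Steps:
l(A) = 2*A + 6/A
√(l(-208) + 24452) = √((2*(-208) + 6/(-208)) + 24452) = √((-416 + 6*(-1/208)) + 24452) = √((-416 - 3/104) + 24452) = √(-43267/104 + 24452) = √(2499741/104) = 81*√9906/52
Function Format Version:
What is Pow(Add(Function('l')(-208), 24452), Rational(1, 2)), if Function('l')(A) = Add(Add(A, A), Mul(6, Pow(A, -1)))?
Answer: Mul(Rational(81, 52), Pow(9906, Rational(1, 2))) ≈ 155.04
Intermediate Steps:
Function('l')(A) = Add(Mul(2, A), Mul(6, Pow(A, -1)))
Pow(Add(Function('l')(-208), 24452), Rational(1, 2)) = Pow(Add(Add(Mul(2, -208), Mul(6, Pow(-208, -1))), 24452), Rational(1, 2)) = Pow(Add(Add(-416, Mul(6, Rational(-1, 208))), 24452), Rational(1, 2)) = Pow(Add(Add(-416, Rational(-3, 104)), 24452), Rational(1, 2)) = Pow(Add(Rational(-43267, 104), 24452), Rational(1, 2)) = Pow(Rational(2499741, 104), Rational(1, 2)) = Mul(Rational(81, 52), Pow(9906, Rational(1, 2)))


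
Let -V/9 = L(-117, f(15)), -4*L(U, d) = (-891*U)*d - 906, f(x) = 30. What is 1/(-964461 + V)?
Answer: 1/6070173 ≈ 1.6474e-7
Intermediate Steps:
L(U, d) = 453/2 + 891*U*d/4 (L(U, d) = -((-891*U)*d - 906)/4 = -(-891*U*d - 906)/4 = -(-906 - 891*U*d)/4 = 453/2 + 891*U*d/4)
V = 7034634 (V = -9*(453/2 + (891/4)*(-117)*30) = -9*(453/2 - 1563705/2) = -9*(-781626) = 7034634)
1/(-964461 + V) = 1/(-964461 + 7034634) = 1/6070173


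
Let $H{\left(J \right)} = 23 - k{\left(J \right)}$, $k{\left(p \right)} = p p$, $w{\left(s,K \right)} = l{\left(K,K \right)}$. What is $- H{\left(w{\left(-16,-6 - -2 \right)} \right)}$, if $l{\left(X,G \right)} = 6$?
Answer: $13$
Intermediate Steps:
$w{\left(s,K \right)} = 6$
$k{\left(p \right)} = p^{2}$
$H{\left(J \right)} = 23 - J^{2}$
$- H{\left(w{\left(-16,-6 - -2 \right)} \right)} = - (23 - 6^{2}) = - (23 - 36) = \left(-1\right) \left(-13\right) = 13$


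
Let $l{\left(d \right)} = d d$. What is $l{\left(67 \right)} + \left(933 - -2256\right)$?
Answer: $7678$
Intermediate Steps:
$l{\left(d \right)} = d^{2}$
$l{\left(67 \right)} + \left(933 - -2256\right) = 67^{2} + \left(933 - -2256\right) = 4489 + \left(933 + 2256\right) = 4489 + 3189 = 7678$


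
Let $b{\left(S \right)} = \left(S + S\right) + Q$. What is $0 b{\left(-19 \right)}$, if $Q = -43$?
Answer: $0$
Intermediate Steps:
$b{\left(S \right)} = -43 + 2 S$ ($b{\left(S \right)} = \left(S + S\right) - 43 = 2 S - 43 = -43 + 2 S$)
$0 b{\left(-19 \right)} = 0 \left(-43 + 2 \left(-19\right)\right) = 0 \left(-43 - 38\right) = 0 \left(-81\right) = 0$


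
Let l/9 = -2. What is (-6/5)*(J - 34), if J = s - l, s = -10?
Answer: 156/5 ≈ 31.200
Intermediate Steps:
l = -18 (l = 9*(-2) = -18)
J = 8 (J = -10 - 1*(-18) = -10 + 18 = 8)
(-6/5)*(J - 34) = (-6/5)*(8 - 34) = -6*⅕*(-26) = -6/5*(-26) = 156/5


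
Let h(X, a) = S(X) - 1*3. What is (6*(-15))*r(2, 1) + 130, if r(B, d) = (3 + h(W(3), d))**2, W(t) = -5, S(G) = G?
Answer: -2120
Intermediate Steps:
h(X, a) = -3 + X (h(X, a) = X - 1*3 = X - 3 = -3 + X)
r(B, d) = 25 (r(B, d) = (3 + (-3 - 5))**2 = (3 - 8)**2 = (-5)**2 = 25)
(6*(-15))*r(2, 1) + 130 = (6*(-15))*25 + 130 = -90*25 + 130 = -2250 + 130 = -2120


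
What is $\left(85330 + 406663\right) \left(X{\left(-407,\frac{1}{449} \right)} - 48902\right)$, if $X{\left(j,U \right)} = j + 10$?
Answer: $-24254762907$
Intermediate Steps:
$X{\left(j,U \right)} = 10 + j$
$\left(85330 + 406663\right) \left(X{\left(-407,\frac{1}{449} \right)} - 48902\right) = \left(85330 + 406663\right) \left(\left(10 - 407\right) - 48902\right) = 491993 \left(-397 - 48902\right) = 491993 \left(-49299\right) = -24254762907$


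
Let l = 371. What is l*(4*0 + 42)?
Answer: 15582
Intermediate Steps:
l*(4*0 + 42) = 371*(4*0 + 42) = 371*(0 + 42) = 371*42 = 15582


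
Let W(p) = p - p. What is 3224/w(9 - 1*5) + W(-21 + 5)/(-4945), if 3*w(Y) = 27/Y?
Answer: 12896/9 ≈ 1432.9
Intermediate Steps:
W(p) = 0
w(Y) = 9/Y (w(Y) = (27/Y)/3 = 9/Y)
3224/w(9 - 1*5) + W(-21 + 5)/(-4945) = 3224/((9/(9 - 1*5))) + 0/(-4945) = 3224/((9/(9 - 5))) + 0*(-1/4945) = 3224/((9/4)) + 0 = 3224/((9*(¼))) + 0 = 3224/(9/4) + 0 = 3224*(4/9) + 0 = 12896/9 + 0 = 12896/9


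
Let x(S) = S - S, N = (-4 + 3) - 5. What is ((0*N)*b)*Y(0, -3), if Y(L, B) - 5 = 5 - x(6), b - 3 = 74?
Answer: 0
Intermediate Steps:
N = -6 (N = -1 - 5 = -6)
x(S) = 0
b = 77 (b = 3 + 74 = 77)
Y(L, B) = 10 (Y(L, B) = 5 + (5 - 1*0) = 5 + (5 + 0) = 5 + 5 = 10)
((0*N)*b)*Y(0, -3) = ((0*(-6))*77)*10 = (0*77)*10 = 0*10 = 0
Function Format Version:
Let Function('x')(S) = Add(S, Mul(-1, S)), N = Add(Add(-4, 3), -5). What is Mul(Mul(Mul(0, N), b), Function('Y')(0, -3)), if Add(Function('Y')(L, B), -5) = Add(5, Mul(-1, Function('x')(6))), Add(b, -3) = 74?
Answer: 0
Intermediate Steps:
N = -6 (N = Add(-1, -5) = -6)
Function('x')(S) = 0
b = 77 (b = Add(3, 74) = 77)
Function('Y')(L, B) = 10 (Function('Y')(L, B) = Add(5, Add(5, Mul(-1, 0))) = Add(5, Add(5, 0)) = Add(5, 5) = 10)
Mul(Mul(Mul(0, N), b), Function('Y')(0, -3)) = Mul(Mul(Mul(0, -6), 77), 10) = Mul(Mul(0, 77), 10) = Mul(0, 10) = 0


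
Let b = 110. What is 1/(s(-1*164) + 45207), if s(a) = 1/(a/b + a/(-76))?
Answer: 697/31510324 ≈ 2.2120e-5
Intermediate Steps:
s(a) = -4180/(17*a) (s(a) = 1/(a/110 + a/(-76)) = 1/(a*(1/110) + a*(-1/76)) = 1/(a/110 - a/76) = 1/(-17*a/4180) = -4180/(17*a))
1/(s(-1*164) + 45207) = 1/(-4180/(17*((-1*164))) + 45207) = 1/(-4180/17/(-164) + 45207) = 1/(-4180/17*(-1/164) + 45207) = 1/(1045/697 + 45207) = 1/(31510324/697) = 697/31510324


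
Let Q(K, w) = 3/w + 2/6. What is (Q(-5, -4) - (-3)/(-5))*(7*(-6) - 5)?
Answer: 2867/60 ≈ 47.783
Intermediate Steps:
Q(K, w) = 1/3 + 3/w (Q(K, w) = 3/w + 2*(1/6) = 3/w + 1/3 = 1/3 + 3/w)
(Q(-5, -4) - (-3)/(-5))*(7*(-6) - 5) = ((1/3)*(9 - 4)/(-4) - (-3)/(-5))*(7*(-6) - 5) = ((1/3)*(-1/4)*5 - (-3)*(-1)/5)*(-42 - 5) = (-5/12 - 1*3/5)*(-47) = (-5/12 - 3/5)*(-47) = -61/60*(-47) = 2867/60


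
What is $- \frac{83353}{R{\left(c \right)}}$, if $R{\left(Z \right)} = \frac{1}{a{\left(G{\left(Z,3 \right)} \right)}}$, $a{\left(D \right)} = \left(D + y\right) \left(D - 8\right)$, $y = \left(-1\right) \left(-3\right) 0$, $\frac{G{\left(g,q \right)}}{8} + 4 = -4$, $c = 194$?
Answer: $-384090624$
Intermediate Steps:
$G{\left(g,q \right)} = -64$ ($G{\left(g,q \right)} = -32 + 8 \left(-4\right) = -32 - 32 = -64$)
$y = 0$ ($y = 3 \cdot 0 = 0$)
$a{\left(D \right)} = D \left(-8 + D\right)$ ($a{\left(D \right)} = \left(D + 0\right) \left(D - 8\right) = D \left(-8 + D\right)$)
$R{\left(Z \right)} = \frac{1}{4608}$ ($R{\left(Z \right)} = \frac{1}{\left(-64\right) \left(-8 - 64\right)} = \frac{1}{\left(-64\right) \left(-72\right)} = \frac{1}{4608}$)
$- \frac{83353}{R{\left(c \right)}} = - 83353 \frac{1}{\frac{1}{4608}} = \left(-83353\right) 4608 = -384090624$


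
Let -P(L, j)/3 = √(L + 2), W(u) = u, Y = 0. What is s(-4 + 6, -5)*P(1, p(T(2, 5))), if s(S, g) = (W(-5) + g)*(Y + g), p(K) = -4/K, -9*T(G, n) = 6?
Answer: -150*√3 ≈ -259.81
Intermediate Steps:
T(G, n) = -⅔ (T(G, n) = -⅑*6 = -⅔)
s(S, g) = g*(-5 + g) (s(S, g) = (-5 + g)*(0 + g) = (-5 + g)*g = g*(-5 + g))
P(L, j) = -3*√(2 + L) (P(L, j) = -3*√(L + 2) = -3*√(2 + L))
s(-4 + 6, -5)*P(1, p(T(2, 5))) = (-5*(-5 - 5))*(-3*√(2 + 1)) = (-5*(-10))*(-3*√3) = 50*(-3*√3) = -150*√3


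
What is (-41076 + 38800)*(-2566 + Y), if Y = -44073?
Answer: 106150364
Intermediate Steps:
(-41076 + 38800)*(-2566 + Y) = (-41076 + 38800)*(-2566 - 44073) = -2276*(-46639) = 106150364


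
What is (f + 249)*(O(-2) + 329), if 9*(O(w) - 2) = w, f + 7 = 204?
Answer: 1327742/9 ≈ 1.4753e+5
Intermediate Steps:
f = 197 (f = -7 + 204 = 197)
O(w) = 2 + w/9
(f + 249)*(O(-2) + 329) = (197 + 249)*((2 + (⅑)*(-2)) + 329) = 446*((2 - 2/9) + 329) = 446*(16/9 + 329) = 446*(2977/9) = 1327742/9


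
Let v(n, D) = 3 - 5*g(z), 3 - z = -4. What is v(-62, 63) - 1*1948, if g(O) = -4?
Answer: -1925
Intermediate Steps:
z = 7 (z = 3 - 1*(-4) = 3 + 4 = 7)
v(n, D) = 23 (v(n, D) = 3 - 5*(-4) = 3 + 20 = 23)
v(-62, 63) - 1*1948 = 23 - 1*1948 = 23 - 1948 = -1925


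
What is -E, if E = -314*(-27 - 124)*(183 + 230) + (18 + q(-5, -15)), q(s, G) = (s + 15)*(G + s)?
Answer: -19581800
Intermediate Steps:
q(s, G) = (15 + s)*(G + s)
E = 19581800 (E = -314*(-27 - 124)*(183 + 230) + (18 + ((-5)² + 15*(-15) + 15*(-5) - 15*(-5))) = -(-47414)*413 + (18 + (25 - 225 - 75 + 75)) = -314*(-62363) + (18 - 200) = 19581982 - 182 = 19581800)
-E = -1*19581800 = -19581800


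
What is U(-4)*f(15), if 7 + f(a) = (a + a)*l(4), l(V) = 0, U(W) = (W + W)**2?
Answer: -448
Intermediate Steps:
U(W) = 4*W**2 (U(W) = (2*W)**2 = 4*W**2)
f(a) = -7 (f(a) = -7 + (a + a)*0 = -7 + (2*a)*0 = -7 + 0 = -7)
U(-4)*f(15) = (4*(-4)**2)*(-7) = (4*16)*(-7) = 64*(-7) = -448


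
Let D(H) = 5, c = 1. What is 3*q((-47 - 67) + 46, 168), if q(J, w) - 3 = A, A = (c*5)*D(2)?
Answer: 84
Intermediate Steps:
A = 25 (A = (1*5)*5 = 5*5 = 25)
q(J, w) = 28 (q(J, w) = 3 + 25 = 28)
3*q((-47 - 67) + 46, 168) = 3*28 = 84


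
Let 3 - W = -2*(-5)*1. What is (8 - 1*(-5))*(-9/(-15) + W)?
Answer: -416/5 ≈ -83.200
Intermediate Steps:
W = -7 (W = 3 - (-2*(-5)) = 3 - 10 = -7)
(8 - 1*(-5))*(-9/(-15) + W) = (8 - 1*(-5))*(-9/(-15) - 7) = (8 + 5)*(-9*(-1/15) - 7) = 13*(3/5 - 7) = 13*(-32/5) = -416/5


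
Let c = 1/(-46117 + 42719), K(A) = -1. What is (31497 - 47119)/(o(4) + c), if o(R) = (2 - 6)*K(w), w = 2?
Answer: -53083556/13591 ≈ -3905.8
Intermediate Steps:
c = -1/3398 (c = 1/(-3398) = -1/3398 ≈ -0.00029429)
o(R) = 4 (o(R) = (2 - 6)*(-1) = -4*(-1) = 4)
(31497 - 47119)/(o(4) + c) = (31497 - 47119)/(4 - 1/3398) = -15622/13591/3398 = -15622*3398/13591 = -53083556/13591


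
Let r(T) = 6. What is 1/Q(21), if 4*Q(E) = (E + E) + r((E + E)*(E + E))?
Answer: 1/12 ≈ 0.083333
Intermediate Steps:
Q(E) = 3/2 + E/2 (Q(E) = ((E + E) + 6)/4 = (2*E + 6)/4 = (6 + 2*E)/4 = 3/2 + E/2)
1/Q(21) = 1/(3/2 + (1/2)*21) = 1/(3/2 + 21/2) = 1/12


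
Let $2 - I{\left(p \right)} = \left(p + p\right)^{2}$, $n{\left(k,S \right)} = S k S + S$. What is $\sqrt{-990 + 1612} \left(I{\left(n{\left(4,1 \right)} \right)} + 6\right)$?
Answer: $- 92 \sqrt{622} \approx -2294.5$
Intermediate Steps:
$n{\left(k,S \right)} = S + k S^{2}$ ($n{\left(k,S \right)} = k S^{2} + S = S + k S^{2}$)
$I{\left(p \right)} = 2 - 4 p^{2}$ ($I{\left(p \right)} = 2 - \left(p + p\right)^{2} = 2 - \left(2 p\right)^{2} = 2 - 4 p^{2}$)
$\sqrt{-990 + 1612} \left(I{\left(n{\left(4,1 \right)} \right)} + 6\right) = \sqrt{-990 + 1612} \left(\left(2 - 4 \left(1 \left(1 + 1 \cdot 4\right)\right)^{2}\right) + 6\right) = \sqrt{622} \left(\left(2 - 4 \left(1 \left(1 + 4\right)\right)^{2}\right) + 6\right) = \sqrt{622} \left(\left(2 - 4 \left(1 \cdot 5\right)^{2}\right) + 6\right) = \sqrt{622} \left(\left(2 - 4 \cdot 5^{2}\right) + 6\right) = \sqrt{622} \left(\left(2 - 100\right) + 6\right) = \sqrt{622} \left(-98 + 6\right) = \sqrt{622} \left(-92\right) = - 92 \sqrt{622}$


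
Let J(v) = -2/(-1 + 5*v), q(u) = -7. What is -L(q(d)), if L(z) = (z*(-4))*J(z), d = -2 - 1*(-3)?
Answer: -14/9 ≈ -1.5556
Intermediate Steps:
d = 1 (d = -2 + 3 = 1)
L(z) = 8*z/(-1 + 5*z) (L(z) = (z*(-4))*(-2/(-1 + 5*z)) = (-4*z)*(-2/(-1 + 5*z)) = 8*z/(-1 + 5*z))
-L(q(d)) = -8*(-7)/(-1 + 5*(-7)) = -8*(-7)/(-1 - 35) = -8*(-7)/(-36) = -8*(-7)*(-1)/36 = -1*14/9 = -14/9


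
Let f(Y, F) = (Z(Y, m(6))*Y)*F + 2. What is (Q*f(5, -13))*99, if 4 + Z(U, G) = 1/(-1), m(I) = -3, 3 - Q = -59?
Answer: 2007126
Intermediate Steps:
Q = 62 (Q = 3 - 1*(-59) = 3 + 59 = 62)
Z(U, G) = -5 (Z(U, G) = -4 + 1/(-1) = -4 - 1 = -5)
f(Y, F) = 2 - 5*F*Y (f(Y, F) = (-5*Y)*F + 2 = -5*F*Y + 2 = 2 - 5*F*Y)
(Q*f(5, -13))*99 = (62*(2 - 5*(-13)*5))*99 = (62*(2 + 325))*99 = (62*327)*99 = 20274*99 = 2007126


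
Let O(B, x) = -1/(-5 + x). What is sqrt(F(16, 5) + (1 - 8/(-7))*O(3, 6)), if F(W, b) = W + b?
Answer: 2*sqrt(231)/7 ≈ 4.3425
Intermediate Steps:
sqrt(F(16, 5) + (1 - 8/(-7))*O(3, 6)) = sqrt((16 + 5) + (1 - 8/(-7))*(-1/(-5 + 6))) = sqrt(21 + (1 - 8*(-1/7))*(-1/1)) = sqrt(21 + (1 + 8/7)*(-1*1)) = sqrt(21 + (15/7)*(-1)) = sqrt(21 - 15/7) = sqrt(132/7) = 2*sqrt(231)/7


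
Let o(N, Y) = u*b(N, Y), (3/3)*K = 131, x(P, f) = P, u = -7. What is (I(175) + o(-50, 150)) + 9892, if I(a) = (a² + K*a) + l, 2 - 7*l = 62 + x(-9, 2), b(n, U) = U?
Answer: 436693/7 ≈ 62385.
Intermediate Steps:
K = 131
o(N, Y) = -7*Y
l = -51/7 (l = 2/7 - (62 - 9)/7 = 2/7 - ⅐*53 = 2/7 - 53/7 = -51/7 ≈ -7.2857)
I(a) = -51/7 + a² + 131*a (I(a) = (a² + 131*a) - 51/7 = -51/7 + a² + 131*a)
(I(175) + o(-50, 150)) + 9892 = ((-51/7 + 175² + 131*175) - 7*150) + 9892 = ((-51/7 + 30625 + 22925) - 1050) + 9892 = (374799/7 - 1050) + 9892 = 367449/7 + 9892 = 436693/7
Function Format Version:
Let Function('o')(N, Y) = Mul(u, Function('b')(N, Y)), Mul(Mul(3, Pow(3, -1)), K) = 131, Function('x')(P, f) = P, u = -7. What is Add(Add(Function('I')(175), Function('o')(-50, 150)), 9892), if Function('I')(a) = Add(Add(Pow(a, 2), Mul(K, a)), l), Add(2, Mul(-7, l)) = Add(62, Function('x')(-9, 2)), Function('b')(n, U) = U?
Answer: Rational(436693, 7) ≈ 62385.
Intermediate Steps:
K = 131
Function('o')(N, Y) = Mul(-7, Y)
l = Rational(-51, 7) (l = Add(Rational(2, 7), Mul(Rational(-1, 7), Add(62, -9))) = Add(Rational(2, 7), Mul(Rational(-1, 7), 53)) = Add(Rational(2, 7), Rational(-53, 7)) = Rational(-51, 7) ≈ -7.2857)
Function('I')(a) = Add(Rational(-51, 7), Pow(a, 2), Mul(131, a)) (Function('I')(a) = Add(Add(Pow(a, 2), Mul(131, a)), Rational(-51, 7)) = Add(Rational(-51, 7), Pow(a, 2), Mul(131, a)))
Add(Add(Function('I')(175), Function('o')(-50, 150)), 9892) = Add(Add(Add(Rational(-51, 7), Pow(175, 2), Mul(131, 175)), Mul(-7, 150)), 9892) = Add(Add(Add(Rational(-51, 7), 30625, 22925), -1050), 9892) = Add(Add(Rational(374799, 7), -1050), 9892) = Add(Rational(367449, 7), 9892) = Rational(436693, 7)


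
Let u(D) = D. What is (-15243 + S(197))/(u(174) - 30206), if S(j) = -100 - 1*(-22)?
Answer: 15321/30032 ≈ 0.51016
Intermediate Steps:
S(j) = -78 (S(j) = -100 + 22 = -78)
(-15243 + S(197))/(u(174) - 30206) = (-15243 - 78)/(174 - 30206) = -15321/(-30032) = -15321*(-1/30032) = 15321/30032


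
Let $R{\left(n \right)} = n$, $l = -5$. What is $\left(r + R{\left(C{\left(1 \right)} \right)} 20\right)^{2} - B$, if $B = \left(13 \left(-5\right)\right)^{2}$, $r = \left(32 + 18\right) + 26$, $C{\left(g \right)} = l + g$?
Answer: $-4209$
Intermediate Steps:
$C{\left(g \right)} = -5 + g$
$r = 76$ ($r = 50 + 26 = 76$)
$B = 4225$ ($B = \left(-65\right)^{2} = 4225$)
$\left(r + R{\left(C{\left(1 \right)} \right)} 20\right)^{2} - B = \left(76 + \left(-5 + 1\right) 20\right)^{2} - 4225 = \left(76 - 80\right)^{2} - 4225 = \left(-4\right)^{2} - 4225 = 16 - 4225 = -4209$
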